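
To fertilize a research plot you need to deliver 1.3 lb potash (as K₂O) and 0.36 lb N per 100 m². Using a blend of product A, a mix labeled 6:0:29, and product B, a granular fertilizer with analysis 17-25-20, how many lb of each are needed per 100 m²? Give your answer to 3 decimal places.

Let a = lb of product A, b = lb of product B (per 100 m²).
K₂O: 0.29·a + 0.2·b = 1.3
N: 0.06·a + 0.17·b = 0.36
Eliminate b: (row1) − 0.2/0.17·(row2) → 0.219412·a = 0.876471, so a = 3.99464.
Then b = (0.36 − 0.06·3.99464) / 0.17 = 0.707775.

3.995 lb product A, 0.708 lb product B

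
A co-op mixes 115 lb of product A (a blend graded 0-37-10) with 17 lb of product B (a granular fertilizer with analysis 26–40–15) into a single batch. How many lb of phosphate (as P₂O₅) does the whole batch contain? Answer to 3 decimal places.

P₂O₅ mass = 37%×115 + 40%×17 = 49.35 lb.

49.350 lb P₂O₅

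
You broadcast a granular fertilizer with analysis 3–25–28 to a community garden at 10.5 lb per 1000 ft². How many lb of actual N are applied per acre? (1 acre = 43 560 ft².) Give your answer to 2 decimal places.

13.72 lb N per acre

nitrogen per 1000 ft² = 10.5 × 3% = 0.315 lb.
Convert to per acre: 0.315 × 43.56 = 13.7214 lb.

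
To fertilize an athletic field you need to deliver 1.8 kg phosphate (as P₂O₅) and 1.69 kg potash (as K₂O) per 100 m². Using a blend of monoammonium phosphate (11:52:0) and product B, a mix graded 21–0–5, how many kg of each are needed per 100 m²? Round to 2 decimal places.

3.46 kg monoammonium phosphate, 33.80 kg product B

Let a = kg of monoammonium phosphate, b = kg of product B (per 100 m²).
P₂O₅: 0.52·a + 0·b = 1.8
K₂O: 0·a + 0.05·b = 1.69
Solving simultaneously: a = 3.46154, b = 33.8.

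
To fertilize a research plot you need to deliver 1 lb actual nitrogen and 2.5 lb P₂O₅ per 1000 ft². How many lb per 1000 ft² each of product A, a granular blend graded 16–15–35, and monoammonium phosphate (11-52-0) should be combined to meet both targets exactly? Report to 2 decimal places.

3.67 lb product A, 3.75 lb monoammonium phosphate

With a, b = lb per 1000 ft² of product A and monoammonium phosphate:
N: 0.16·a + 0.11·b = 1
P₂O₅: 0.15·a + 0.52·b = 2.5
Solving simultaneously: a = 3.67316, b = 3.74813.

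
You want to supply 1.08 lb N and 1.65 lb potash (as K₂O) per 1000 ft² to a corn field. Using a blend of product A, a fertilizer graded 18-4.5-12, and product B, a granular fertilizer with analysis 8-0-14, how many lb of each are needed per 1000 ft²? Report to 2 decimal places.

1.23 lb product A, 10.73 lb product B

With a, b = lb per 1000 ft² of product A and product B:
N: 0.18·a + 0.08·b = 1.08
K₂O: 0.12·a + 0.14·b = 1.65
Eliminate a: (row1) − 0.18/0.12·(row2) → -0.13·b = -1.395, so b = 10.7308.
Back-substitute: a = (1.08 − 0.08·10.7308) / 0.18 = 1.23077.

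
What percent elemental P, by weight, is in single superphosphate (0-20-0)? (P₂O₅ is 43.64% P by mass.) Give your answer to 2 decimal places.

8.73% P

%P = 20 × 0.4364 = 8.728%.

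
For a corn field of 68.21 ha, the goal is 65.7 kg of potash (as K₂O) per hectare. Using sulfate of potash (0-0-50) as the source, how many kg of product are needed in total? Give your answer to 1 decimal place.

8962.8 kg

Product per hectare = 65.7 / 50% = 131.4 kg.
Total product = 131.4 × 68.21 = 8962.79 kg.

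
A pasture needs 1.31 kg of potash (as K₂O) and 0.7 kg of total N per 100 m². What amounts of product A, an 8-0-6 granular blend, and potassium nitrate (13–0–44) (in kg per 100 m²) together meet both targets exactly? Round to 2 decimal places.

5.03 kg product A, 2.29 kg potassium nitrate

Let a = kg of product A, b = kg of potassium nitrate (per 100 m²).
K₂O: 0.06·a + 0.44·b = 1.31
N: 0.08·a + 0.13·b = 0.7
Eliminate b: (row1) − 0.44/0.13·(row2) → -0.210769·a = -1.05923, so a = 5.02555.
Then b = (0.7 − 0.08·5.02555) / 0.13 = 2.29197.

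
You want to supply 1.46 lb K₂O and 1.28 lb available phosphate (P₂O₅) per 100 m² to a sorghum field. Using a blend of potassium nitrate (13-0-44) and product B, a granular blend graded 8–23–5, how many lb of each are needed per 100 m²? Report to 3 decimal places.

2.686 lb potassium nitrate, 5.565 lb product B

Let a = lb of potassium nitrate, b = lb of product B (per 100 m²).
K₂O: 0.44·a + 0.05·b = 1.46
P₂O₅: 0·a + 0.23·b = 1.28
Solving simultaneously: a = 2.68577, b = 5.56522.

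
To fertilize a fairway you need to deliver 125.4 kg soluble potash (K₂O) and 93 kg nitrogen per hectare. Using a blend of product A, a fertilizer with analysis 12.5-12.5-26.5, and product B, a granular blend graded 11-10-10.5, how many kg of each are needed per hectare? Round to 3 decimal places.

251.420 kg product A, 559.750 kg product B

With a, b = kg per hectare of product A and product B:
K₂O: 0.265·a + 0.105·b = 125.4
N: 0.125·a + 0.11·b = 93
Solving simultaneously: a = 251.4197, b = 559.7504.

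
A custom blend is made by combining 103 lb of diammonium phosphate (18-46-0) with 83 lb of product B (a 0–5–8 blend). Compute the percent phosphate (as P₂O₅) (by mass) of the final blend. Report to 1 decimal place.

Total mass = 103 + 83 = 186 lb.
P₂O₅ mass = 46%×103 + 5%×83 = 51.53 lb.
% P₂O₅ = 51.53 / 186 = 27.7043%.

27.7% P₂O₅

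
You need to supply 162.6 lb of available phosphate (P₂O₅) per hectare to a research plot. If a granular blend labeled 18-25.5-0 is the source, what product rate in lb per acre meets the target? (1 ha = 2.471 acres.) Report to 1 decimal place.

258.1 lb of product per acre

Product per hectare = 162.6 / 25.5% = 637.647 lb.
Convert to per acre: 637.647 × 0.404694 = 258.052 lb.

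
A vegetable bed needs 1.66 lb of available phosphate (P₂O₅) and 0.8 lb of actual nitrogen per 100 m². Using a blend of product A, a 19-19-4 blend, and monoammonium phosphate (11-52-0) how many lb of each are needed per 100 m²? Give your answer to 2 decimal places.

Let a = lb of product A, b = lb of monoammonium phosphate (per 100 m²).
P₂O₅: 0.19·a + 0.52·b = 1.66
N: 0.19·a + 0.11·b = 0.8
Solving simultaneously: a = 2.99615, b = 2.09756.

3.00 lb product A, 2.10 lb monoammonium phosphate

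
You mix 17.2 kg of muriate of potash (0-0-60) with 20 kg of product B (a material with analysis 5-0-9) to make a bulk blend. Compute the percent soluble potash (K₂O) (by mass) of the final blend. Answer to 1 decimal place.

32.6% K₂O

Total mass = 17.2 + 20 = 37.2 kg.
K₂O mass = 60%×17.2 + 9%×20 = 12.12 kg.
% K₂O = 12.12 / 37.2 = 32.5806%.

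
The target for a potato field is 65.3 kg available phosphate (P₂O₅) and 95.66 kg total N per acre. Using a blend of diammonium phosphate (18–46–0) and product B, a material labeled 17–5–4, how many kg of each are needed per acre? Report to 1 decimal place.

Let a = kg of diammonium phosphate, b = kg of product B (per acre).
P₂O₅: 0.46·a + 0.05·b = 65.3
N: 0.18·a + 0.17·b = 95.66
From row1: a = (65.3 − 0.05·b) / 0.46.
Into row2: 0.18·(65.3 − 0.05·b)/0.46 + 0.17·b = 95.66 → b = 466.035, a = 91.3006.

91.3 kg diammonium phosphate, 466.0 kg product B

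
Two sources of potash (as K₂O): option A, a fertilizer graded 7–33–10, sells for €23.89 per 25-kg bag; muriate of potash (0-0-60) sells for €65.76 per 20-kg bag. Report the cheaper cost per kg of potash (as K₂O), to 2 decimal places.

option A: K₂O per bag = 25 × 10% = 2.5 kg; cost = 23.89 / 2.5 = €9.5560/kg K₂O.
muriate of potash: K₂O per bag = 20 × 60% = 12 kg; cost = 65.76 / 12 = €5.4800/kg K₂O.
muriate of potash is cheaper.

€5.48 per kg K₂O (muriate of potash)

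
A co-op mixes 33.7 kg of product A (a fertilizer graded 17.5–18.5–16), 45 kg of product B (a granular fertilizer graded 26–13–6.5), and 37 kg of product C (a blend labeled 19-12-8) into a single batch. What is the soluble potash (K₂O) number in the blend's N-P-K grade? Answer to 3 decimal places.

Total mass = 33.7 + 45 + 37 = 115.7 kg.
K₂O mass = 16%×33.7 + 6.5%×45 + 8%×37 = 11.277 kg.
% K₂O = 11.277 / 115.7 = 9.74676%.

9.747% K₂O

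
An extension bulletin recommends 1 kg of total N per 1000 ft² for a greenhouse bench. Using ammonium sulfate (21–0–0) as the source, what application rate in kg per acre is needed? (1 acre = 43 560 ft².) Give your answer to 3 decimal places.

Product per 1000 ft² = 1 / 21% = 4.7619 kg.
Convert to per acre: 4.7619 × 43.56 = 207.4286 kg.

207.429 kg of product per acre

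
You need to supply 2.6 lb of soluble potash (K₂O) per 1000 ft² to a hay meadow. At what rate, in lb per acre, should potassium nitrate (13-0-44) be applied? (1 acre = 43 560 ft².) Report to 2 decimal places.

257.40 lb of product per acre

Product per 1000 ft² = 2.6 / 44% = 5.90909 lb.
Convert to per acre: 5.90909 × 43.56 = 257.4 lb.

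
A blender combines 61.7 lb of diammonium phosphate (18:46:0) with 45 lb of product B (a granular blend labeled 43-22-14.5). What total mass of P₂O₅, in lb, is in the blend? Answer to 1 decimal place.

38.3 lb P₂O₅

P₂O₅ mass = 46%×61.7 + 22%×45 = 38.282 lb.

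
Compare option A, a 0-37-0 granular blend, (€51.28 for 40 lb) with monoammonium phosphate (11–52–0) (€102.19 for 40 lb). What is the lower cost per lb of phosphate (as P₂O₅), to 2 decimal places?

€3.46 per lb P₂O₅ (option A)

option A: P₂O₅ per bag = 40 × 37% = 14.8 lb; cost = 51.28 / 14.8 = €3.4649/lb P₂O₅.
monoammonium phosphate: P₂O₅ per bag = 40 × 52% = 20.8 lb; cost = 102.19 / 20.8 = €4.9130/lb P₂O₅.
option A is cheaper.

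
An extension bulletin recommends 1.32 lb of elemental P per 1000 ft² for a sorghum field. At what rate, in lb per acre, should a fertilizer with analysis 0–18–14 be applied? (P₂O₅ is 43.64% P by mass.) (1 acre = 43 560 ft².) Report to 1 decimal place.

732.0 lb of product per acre

As P₂O₅: 1.32 / 0.4364 = 3.02475 lb per 1000 ft².
Product per 1000 ft² = 3.02475 / 18% = 16.8042 lb.
Convert to per acre: 16.8042 × 43.56 = 731.989 lb.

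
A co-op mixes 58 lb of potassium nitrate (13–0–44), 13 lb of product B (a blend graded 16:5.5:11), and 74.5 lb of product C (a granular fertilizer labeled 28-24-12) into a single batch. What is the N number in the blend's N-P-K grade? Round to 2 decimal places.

Total mass = 58 + 13 + 74.5 = 145.5 lb.
N mass = 13%×58 + 16%×13 + 28%×74.5 = 30.48 lb.
% N = 30.48 / 145.5 = 20.9485%.

20.95% N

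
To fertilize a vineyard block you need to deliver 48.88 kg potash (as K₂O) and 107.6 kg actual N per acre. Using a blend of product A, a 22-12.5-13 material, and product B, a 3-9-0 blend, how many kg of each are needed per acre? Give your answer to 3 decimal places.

Per-acre balance (a = product A, b = product B):
K₂O: 0.13·a + 0·b = 48.88
N: 0.22·a + 0.03·b = 107.6
Eliminate a: (row1) − 0.13/0.22·(row2) → -0.0177273·b = -14.7018, so b = 829.3333.
Back-substitute: a = (48.88 − 0·829.3333) / 0.13 = 376.

376.000 kg product A, 829.333 kg product B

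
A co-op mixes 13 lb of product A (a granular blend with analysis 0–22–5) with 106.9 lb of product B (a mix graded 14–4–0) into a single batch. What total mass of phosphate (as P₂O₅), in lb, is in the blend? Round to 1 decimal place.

P₂O₅ mass = 22%×13 + 4%×106.9 = 7.136 lb.

7.1 lb P₂O₅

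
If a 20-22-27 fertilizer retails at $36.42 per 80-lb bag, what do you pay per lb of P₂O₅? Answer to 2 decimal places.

$2.07 per lb P₂O₅

P₂O₅ in bag = 80 × 22% = 17.6 lb.
Cost per lb P₂O₅ = $36.42 / 17.6 = $2.0693.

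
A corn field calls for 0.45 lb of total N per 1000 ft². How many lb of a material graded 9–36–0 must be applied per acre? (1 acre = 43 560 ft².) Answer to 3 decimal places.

Product per 1000 ft² = 0.45 / 9% = 5 lb.
Convert to per acre: 5 × 43.56 = 217.8 lb.

217.800 lb of product per acre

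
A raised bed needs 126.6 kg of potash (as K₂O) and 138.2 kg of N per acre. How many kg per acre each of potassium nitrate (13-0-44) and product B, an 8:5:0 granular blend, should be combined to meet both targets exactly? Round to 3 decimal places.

287.727 kg potassium nitrate, 1259.943 kg product B

With a, b = kg per acre of potassium nitrate and product B:
K₂O: 0.44·a + 0·b = 126.6
N: 0.13·a + 0.08·b = 138.2
Eliminate b: (row1) − 0/0.08·(row2) → 0.44·a = 126.6, so a = 287.7273.
Then b = (138.2 − 0.13·287.7273) / 0.08 = 1259.9432.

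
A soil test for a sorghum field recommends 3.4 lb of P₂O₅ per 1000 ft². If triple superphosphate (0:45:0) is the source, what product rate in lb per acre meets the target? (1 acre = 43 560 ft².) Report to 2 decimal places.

Product per 1000 ft² = 3.4 / 45% = 7.55556 lb.
Convert to per acre: 7.55556 × 43.56 = 329.12 lb.

329.12 lb of product per acre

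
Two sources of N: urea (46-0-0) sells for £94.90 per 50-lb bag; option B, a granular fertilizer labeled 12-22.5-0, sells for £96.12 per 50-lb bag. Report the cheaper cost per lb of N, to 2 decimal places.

£4.13 per lb N (urea)

urea: N per bag = 50 × 46% = 23 lb; cost = 94.90 / 23 = £4.1261/lb N.
option B: N per bag = 50 × 12% = 6 lb; cost = 96.12 / 6 = £16.0200/lb N.
urea is cheaper.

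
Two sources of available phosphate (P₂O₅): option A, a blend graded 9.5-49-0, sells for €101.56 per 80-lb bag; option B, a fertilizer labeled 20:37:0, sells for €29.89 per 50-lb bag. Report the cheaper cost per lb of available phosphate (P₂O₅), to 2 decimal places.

€1.62 per lb P₂O₅ (option B)

option A: P₂O₅ per bag = 80 × 49% = 39.2 lb; cost = 101.56 / 39.2 = €2.5908/lb P₂O₅.
option B: P₂O₅ per bag = 50 × 37% = 18.5 lb; cost = 29.89 / 18.5 = €1.6157/lb P₂O₅.
option B is cheaper.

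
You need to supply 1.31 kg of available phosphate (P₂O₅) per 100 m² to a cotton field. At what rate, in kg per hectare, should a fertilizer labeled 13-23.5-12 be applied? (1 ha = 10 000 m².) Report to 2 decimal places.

Product per 100 m² = 1.31 / 23.5% = 5.57447 kg.
Convert to per hectare: 5.57447 × 100 = 557.447 kg.

557.45 kg of product per hectare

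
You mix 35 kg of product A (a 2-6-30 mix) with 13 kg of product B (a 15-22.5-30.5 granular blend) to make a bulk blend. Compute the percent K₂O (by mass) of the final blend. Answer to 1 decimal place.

30.1% K₂O

Total mass = 35 + 13 = 48 kg.
K₂O mass = 30%×35 + 30.5%×13 = 14.465 kg.
% K₂O = 14.465 / 48 = 30.1354%.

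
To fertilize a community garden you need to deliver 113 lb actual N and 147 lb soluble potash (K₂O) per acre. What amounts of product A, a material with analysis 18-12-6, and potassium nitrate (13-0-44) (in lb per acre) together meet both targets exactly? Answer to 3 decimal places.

428.711 lb product A, 275.630 lb potassium nitrate

With a, b = lb per acre of product A and potassium nitrate:
N: 0.18·a + 0.13·b = 113
K₂O: 0.06·a + 0.44·b = 147
Eliminate a: (row1) − 0.18/0.06·(row2) → -1.19·b = -328, so b = 275.6303.
Back-substitute: a = (113 − 0.13·275.6303) / 0.18 = 428.71148.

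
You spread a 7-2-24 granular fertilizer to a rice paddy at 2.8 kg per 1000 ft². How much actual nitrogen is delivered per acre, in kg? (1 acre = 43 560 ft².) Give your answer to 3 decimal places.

8.538 kg N per acre

nitrogen per 1000 ft² = 2.8 × 7% = 0.196 kg.
Convert to per acre: 0.196 × 43.56 = 8.53776 kg.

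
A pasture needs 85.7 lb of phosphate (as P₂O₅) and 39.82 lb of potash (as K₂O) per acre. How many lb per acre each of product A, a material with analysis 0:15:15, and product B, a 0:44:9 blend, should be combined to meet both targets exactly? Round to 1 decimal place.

186.8 lb product A, 131.1 lb product B

Let a = lb of product A, b = lb of product B (per acre).
P₂O₅: 0.15·a + 0.44·b = 85.7
K₂O: 0.15·a + 0.09·b = 39.82
From row1: a = (85.7 − 0.44·b) / 0.15.
Into row2: 0.15·(85.7 − 0.44·b)/0.15 + 0.09·b = 39.82 → b = 131.086, a = 186.815.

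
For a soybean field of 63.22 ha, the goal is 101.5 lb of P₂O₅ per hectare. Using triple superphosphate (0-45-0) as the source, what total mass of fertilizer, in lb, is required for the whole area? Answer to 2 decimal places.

Product per hectare = 101.5 / 45% = 225.556 lb.
Total product = 225.556 × 63.22 = 14259.622 lb.

14259.62 lb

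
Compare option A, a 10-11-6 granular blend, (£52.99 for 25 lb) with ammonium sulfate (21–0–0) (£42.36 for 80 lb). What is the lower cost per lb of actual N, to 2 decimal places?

£2.52 per lb N (ammonium sulfate)

option A: N per bag = 25 × 10% = 2.5 lb; cost = 52.99 / 2.5 = £21.1960/lb N.
ammonium sulfate: N per bag = 80 × 21% = 16.8 lb; cost = 42.36 / 16.8 = £2.5214/lb N.
ammonium sulfate is cheaper.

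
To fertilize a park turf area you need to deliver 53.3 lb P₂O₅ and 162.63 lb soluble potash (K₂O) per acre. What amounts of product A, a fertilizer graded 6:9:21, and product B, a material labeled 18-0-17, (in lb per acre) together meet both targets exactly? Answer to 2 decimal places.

Per-acre balance (a = product A, b = product B):
P₂O₅: 0.09·a + 0·b = 53.3
K₂O: 0.21·a + 0.17·b = 162.63
From row1: a = (53.3 − 0·b) / 0.09.
Into row2: 0.21·(53.3 − 0·b)/0.09 + 0.17·b = 162.63 → b = 225.078, a = 592.222.

592.22 lb product A, 225.08 lb product B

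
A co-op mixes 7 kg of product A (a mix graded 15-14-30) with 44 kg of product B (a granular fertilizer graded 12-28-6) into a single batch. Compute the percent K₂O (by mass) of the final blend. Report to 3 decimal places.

Total mass = 7 + 44 = 51 kg.
K₂O mass = 30%×7 + 6%×44 = 4.74 kg.
% K₂O = 4.74 / 51 = 9.29412%.

9.294% K₂O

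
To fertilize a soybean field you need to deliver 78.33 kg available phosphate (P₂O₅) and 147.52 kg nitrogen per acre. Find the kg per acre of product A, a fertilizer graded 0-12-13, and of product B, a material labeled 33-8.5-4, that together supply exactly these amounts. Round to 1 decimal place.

Let a = kg of product A, b = kg of product B (per acre).
P₂O₅: 0.12·a + 0.085·b = 78.33
N: 0·a + 0.33·b = 147.52
Solving simultaneously: a = 336.104, b = 447.03.

336.1 kg product A, 447.0 kg product B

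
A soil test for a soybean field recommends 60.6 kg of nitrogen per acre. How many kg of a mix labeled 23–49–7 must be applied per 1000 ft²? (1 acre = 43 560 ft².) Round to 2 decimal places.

6.05 kg of product per thousand sq ft

Product per acre = 60.6 / 23% = 263.478 kg.
Convert to per 1000 ft²: 263.478 × 0.0229568 = 6.04863 kg.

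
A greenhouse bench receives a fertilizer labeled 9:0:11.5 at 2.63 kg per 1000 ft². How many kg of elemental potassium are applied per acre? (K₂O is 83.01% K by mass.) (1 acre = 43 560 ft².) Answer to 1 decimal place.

10.9 kg K per acre

K₂O per 1000 ft² = 2.63 × 11.5% = 0.30245 kg.
Elemental K = 0.30245 × 0.8301 = 0.251064 kg per 1000 ft².
Convert to per acre: 0.251064 × 43.56 = 10.9363 kg.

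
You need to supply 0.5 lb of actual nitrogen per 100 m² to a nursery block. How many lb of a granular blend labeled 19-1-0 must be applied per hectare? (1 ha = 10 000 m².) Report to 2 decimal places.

Product per 100 m² = 0.5 / 19% = 2.63158 lb.
Convert to per hectare: 2.63158 × 100 = 263.158 lb.

263.16 lb of product per hectare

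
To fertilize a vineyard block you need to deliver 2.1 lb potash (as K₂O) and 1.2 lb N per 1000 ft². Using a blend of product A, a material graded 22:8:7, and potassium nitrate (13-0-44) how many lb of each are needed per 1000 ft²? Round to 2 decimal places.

Let a = lb of product A, b = lb of potassium nitrate (per 1000 ft²).
K₂O: 0.07·a + 0.44·b = 2.1
N: 0.22·a + 0.13·b = 1.2
Solving simultaneously: a = 2.90764, b = 4.31015.

2.91 lb product A, 4.31 lb potassium nitrate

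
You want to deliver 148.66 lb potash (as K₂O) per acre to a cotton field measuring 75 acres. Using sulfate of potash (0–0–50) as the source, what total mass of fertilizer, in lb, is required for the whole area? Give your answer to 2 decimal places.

22299.00 lb

Product per acre = 148.66 / 50% = 297.32 lb.
Total product = 297.32 × 75 = 22299 lb.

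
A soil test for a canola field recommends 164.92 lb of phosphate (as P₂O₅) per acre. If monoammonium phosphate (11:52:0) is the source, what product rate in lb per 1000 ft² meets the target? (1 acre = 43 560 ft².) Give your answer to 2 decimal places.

Product per acre = 164.92 / 52% = 317.154 lb.
Convert to per 1000 ft²: 317.154 × 0.0229568 = 7.28085 lb.

7.28 lb of product per thousand sq ft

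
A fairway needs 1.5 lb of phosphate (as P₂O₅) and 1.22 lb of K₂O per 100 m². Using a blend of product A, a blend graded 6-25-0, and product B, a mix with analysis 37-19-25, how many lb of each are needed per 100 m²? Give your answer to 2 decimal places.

Per-100 m² balance (a = product A, b = product B):
P₂O₅: 0.25·a + 0.19·b = 1.5
K₂O: 0·a + 0.25·b = 1.22
Solving simultaneously: a = 2.2912, b = 4.88.

2.29 lb product A, 4.88 lb product B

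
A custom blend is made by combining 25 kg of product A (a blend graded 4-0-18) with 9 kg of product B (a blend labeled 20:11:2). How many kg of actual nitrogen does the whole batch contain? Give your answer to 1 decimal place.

N mass = 4%×25 + 20%×9 = 2.8 kg.

2.8 kg N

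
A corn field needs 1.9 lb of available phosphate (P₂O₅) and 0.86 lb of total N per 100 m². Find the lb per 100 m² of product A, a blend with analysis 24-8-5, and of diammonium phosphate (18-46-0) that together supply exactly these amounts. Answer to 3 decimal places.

With a, b = lb per 100 m² of product A and diammonium phosphate:
P₂O₅: 0.08·a + 0.46·b = 1.9
N: 0.24·a + 0.18·b = 0.86
From row1: a = (1.9 − 0.46·b) / 0.08.
Into row2: 0.24·(1.9 − 0.46·b)/0.08 + 0.18·b = 0.86 → b = 4.03333, a = 0.558333.

0.558 lb product A, 4.033 lb diammonium phosphate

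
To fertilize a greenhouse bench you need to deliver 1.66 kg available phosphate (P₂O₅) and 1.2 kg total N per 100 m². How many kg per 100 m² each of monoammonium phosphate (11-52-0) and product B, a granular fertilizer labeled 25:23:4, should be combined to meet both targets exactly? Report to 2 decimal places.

1.33 kg monoammonium phosphate, 4.22 kg product B

Per-100 m² balance (a = monoammonium phosphate, b = product B):
P₂O₅: 0.52·a + 0.23·b = 1.66
N: 0.11·a + 0.25·b = 1.2
Solving simultaneously: a = 1.3276, b = 4.21585.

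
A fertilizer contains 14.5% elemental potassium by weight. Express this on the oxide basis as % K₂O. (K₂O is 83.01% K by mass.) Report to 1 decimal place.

17.5% K₂O

%K₂O = 14.5 / 0.8301 = 17.4678%.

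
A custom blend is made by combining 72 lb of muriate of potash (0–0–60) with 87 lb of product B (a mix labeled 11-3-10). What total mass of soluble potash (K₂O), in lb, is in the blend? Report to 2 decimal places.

K₂O mass = 60%×72 + 10%×87 = 51.9 lb.

51.90 lb K₂O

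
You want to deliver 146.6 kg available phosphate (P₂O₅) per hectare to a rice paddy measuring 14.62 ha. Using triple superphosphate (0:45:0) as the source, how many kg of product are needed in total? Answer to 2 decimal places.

Product per hectare = 146.6 / 45% = 325.778 kg.
Total product = 325.778 × 14.62 = 4762.871 kg.

4762.87 kg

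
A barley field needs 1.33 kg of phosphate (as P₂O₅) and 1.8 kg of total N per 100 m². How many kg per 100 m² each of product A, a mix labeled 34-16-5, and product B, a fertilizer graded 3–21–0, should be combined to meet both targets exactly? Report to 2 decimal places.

Let a = kg of product A, b = kg of product B (per 100 m²).
P₂O₅: 0.16·a + 0.21·b = 1.33
N: 0.34·a + 0.03·b = 1.8
Eliminate b: (row1) − 0.21/0.03·(row2) → -2.22·a = -11.27, so a = 5.07658.
Then b = (1.8 − 0.34·5.07658) / 0.03 = 2.46547.

5.08 kg product A, 2.47 kg product B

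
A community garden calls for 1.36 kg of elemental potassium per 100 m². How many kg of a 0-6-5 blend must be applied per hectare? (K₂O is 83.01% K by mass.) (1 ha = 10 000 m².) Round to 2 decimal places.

As K₂O: 1.36 / 0.8301 = 1.63836 kg per 100 m².
Product per 100 m² = 1.63836 / 5% = 32.7671 kg.
Convert to per hectare: 32.7671 × 100 = 3276.714 kg.

3276.71 kg of product per hectare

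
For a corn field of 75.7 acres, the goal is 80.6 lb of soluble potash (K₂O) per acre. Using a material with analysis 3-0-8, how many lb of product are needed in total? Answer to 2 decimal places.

Product per acre = 80.6 / 8% = 1007.5 lb.
Total product = 1007.5 × 75.7 = 76267.75 lb.

76267.75 lb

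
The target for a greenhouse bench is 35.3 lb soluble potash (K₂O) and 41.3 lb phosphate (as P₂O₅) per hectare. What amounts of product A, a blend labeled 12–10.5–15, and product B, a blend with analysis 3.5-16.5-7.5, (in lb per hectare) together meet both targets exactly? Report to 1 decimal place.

161.6 lb product A, 147.5 lb product B

Let a = lb of product A, b = lb of product B (per hectare).
K₂O: 0.15·a + 0.075·b = 35.3
P₂O₅: 0.105·a + 0.165·b = 41.3
Solving simultaneously: a = 161.6, b = 147.467.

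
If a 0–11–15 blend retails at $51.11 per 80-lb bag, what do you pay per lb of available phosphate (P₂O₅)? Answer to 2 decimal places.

$5.81 per lb P₂O₅

P₂O₅ in bag = 80 × 11% = 8.8 lb.
Cost per lb P₂O₅ = $51.11 / 8.8 = $5.8080.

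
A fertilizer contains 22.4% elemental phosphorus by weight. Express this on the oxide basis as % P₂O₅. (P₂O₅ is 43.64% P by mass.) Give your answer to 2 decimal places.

%P₂O₅ = 22.4 / 0.4364 = 51.3291%.

51.33% P₂O₅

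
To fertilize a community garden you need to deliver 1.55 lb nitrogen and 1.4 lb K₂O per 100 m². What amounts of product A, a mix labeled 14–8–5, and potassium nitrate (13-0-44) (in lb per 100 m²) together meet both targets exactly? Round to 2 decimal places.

9.07 lb product A, 2.15 lb potassium nitrate

With a, b = lb per 100 m² of product A and potassium nitrate:
N: 0.14·a + 0.13·b = 1.55
K₂O: 0.05·a + 0.44·b = 1.4
Eliminate a: (row1) − 0.14/0.05·(row2) → -1.102·b = -2.37, so b = 2.15064.
Back-substitute: a = (1.55 − 0.13·2.15064) / 0.14 = 9.07441.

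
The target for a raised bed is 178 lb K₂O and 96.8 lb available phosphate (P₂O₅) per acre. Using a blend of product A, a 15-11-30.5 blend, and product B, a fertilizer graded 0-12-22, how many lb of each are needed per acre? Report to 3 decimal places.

5.161 lb product A, 801.935 lb product B

With a, b = lb per acre of product A and product B:
K₂O: 0.305·a + 0.22·b = 178
P₂O₅: 0.11·a + 0.12·b = 96.8
Eliminate b: (row1) − 0.22/0.12·(row2) → 0.103333·a = 0.533333, so a = 5.16129.
Then b = (96.8 − 0.11·5.16129) / 0.12 = 801.93548.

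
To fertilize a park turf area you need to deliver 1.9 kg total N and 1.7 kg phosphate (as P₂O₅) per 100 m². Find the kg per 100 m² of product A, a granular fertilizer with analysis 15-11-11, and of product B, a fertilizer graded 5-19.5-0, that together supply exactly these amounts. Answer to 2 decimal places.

12.02 kg product A, 1.94 kg product B

With a, b = kg per 100 m² of product A and product B:
N: 0.15·a + 0.05·b = 1.9
P₂O₅: 0.11·a + 0.195·b = 1.7
From row1: a = (1.9 − 0.05·b) / 0.15.
Into row2: 0.11·(1.9 − 0.05·b)/0.15 + 0.195·b = 1.7 → b = 1.93684, a = 12.0211.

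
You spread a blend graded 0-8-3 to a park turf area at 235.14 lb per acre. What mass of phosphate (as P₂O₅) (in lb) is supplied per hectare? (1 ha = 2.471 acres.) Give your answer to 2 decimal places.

46.48 lb P₂O₅ per hectare

P₂O₅ per acre = 235.14 × 8% = 18.8112 lb.
Convert to per hectare: 18.8112 × 2.471 = 46.4825 lb.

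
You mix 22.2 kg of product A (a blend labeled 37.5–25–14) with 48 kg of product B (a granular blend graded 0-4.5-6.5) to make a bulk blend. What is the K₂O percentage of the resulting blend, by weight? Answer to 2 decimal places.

Total mass = 22.2 + 48 = 70.2 kg.
K₂O mass = 14%×22.2 + 6.5%×48 = 6.228 kg.
% K₂O = 6.228 / 70.2 = 8.87179%.

8.87% K₂O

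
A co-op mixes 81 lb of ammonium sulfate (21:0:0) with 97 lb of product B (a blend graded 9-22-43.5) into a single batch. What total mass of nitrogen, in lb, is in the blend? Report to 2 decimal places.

25.74 lb N

N mass = 21%×81 + 9%×97 = 25.74 lb.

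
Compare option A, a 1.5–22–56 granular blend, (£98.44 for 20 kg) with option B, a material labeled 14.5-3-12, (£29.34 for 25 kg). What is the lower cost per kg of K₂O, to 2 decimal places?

option A: K₂O per bag = 20 × 56% = 11.2 kg; cost = 98.44 / 11.2 = £8.7893/kg K₂O.
option B: K₂O per bag = 25 × 12% = 3 kg; cost = 29.34 / 3 = £9.7800/kg K₂O.
option A is cheaper.

£8.79 per kg K₂O (option A)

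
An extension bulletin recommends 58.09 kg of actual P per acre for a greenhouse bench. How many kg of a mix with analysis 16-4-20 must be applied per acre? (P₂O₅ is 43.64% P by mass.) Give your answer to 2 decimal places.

3327.80 kg of product per acre

As P₂O₅: 58.09 / 0.4364 = 133.112 kg per acre.
Product per acre = 133.112 / 4% = 3327.796 kg.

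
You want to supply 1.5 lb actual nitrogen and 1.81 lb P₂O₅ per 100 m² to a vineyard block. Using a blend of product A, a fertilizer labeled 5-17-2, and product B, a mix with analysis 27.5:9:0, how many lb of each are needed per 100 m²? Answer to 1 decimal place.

Per-100 m² balance (a = product A, b = product B):
N: 0.05·a + 0.275·b = 1.5
P₂O₅: 0.17·a + 0.09·b = 1.81
Eliminate a: (row1) − 0.05/0.17·(row2) → 0.248529·b = 0.967647, so b = 3.89349.
Back-substitute: a = (1.5 − 0.275·3.89349) / 0.05 = 8.5858.

8.6 lb product A, 3.9 lb product B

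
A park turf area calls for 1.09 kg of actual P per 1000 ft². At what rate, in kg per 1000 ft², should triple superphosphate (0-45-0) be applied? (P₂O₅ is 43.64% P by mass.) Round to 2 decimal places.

As P₂O₅: 1.09 / 0.4364 = 2.49771 kg per 1000 ft².
Product per 1000 ft² = 2.49771 / 45% = 5.55046 kg.

5.55 kg of product per thousand sq ft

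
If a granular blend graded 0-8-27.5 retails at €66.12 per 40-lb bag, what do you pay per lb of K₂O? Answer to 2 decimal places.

K₂O in bag = 40 × 27.5% = 11 lb.
Cost per lb K₂O = €66.12 / 11 = €6.0109.

€6.01 per lb K₂O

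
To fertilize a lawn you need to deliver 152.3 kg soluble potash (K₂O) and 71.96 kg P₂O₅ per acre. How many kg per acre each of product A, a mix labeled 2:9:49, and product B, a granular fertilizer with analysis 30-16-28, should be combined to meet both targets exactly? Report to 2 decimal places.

79.31 kg product A, 405.14 kg product B

With a, b = kg per acre of product A and product B:
K₂O: 0.49·a + 0.28·b = 152.3
P₂O₅: 0.09·a + 0.16·b = 71.96
Eliminate a: (row1) − 0.49/0.09·(row2) → -0.591111·b = -239.482, so b = 405.139.
Back-substitute: a = (152.3 − 0.28·405.139) / 0.49 = 79.3083.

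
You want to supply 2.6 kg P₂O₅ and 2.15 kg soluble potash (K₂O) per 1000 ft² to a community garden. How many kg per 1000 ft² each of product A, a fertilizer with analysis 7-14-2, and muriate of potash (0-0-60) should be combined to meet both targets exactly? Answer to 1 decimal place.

Let a = kg of product A, b = kg of muriate of potash (per 1000 ft²).
P₂O₅: 0.14·a + 0·b = 2.6
K₂O: 0.02·a + 0.6·b = 2.15
Eliminate b: (row1) − 0/0.6·(row2) → 0.14·a = 2.6, so a = 18.5714.
Then b = (2.15 − 0.02·18.5714) / 0.6 = 2.96429.

18.6 kg product A, 3.0 kg muriate of potash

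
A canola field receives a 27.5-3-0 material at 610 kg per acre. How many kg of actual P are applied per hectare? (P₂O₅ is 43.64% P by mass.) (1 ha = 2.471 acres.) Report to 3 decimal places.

P₂O₅ per acre = 610 × 3% = 18.3 kg.
Elemental P = 18.3 × 0.4364 = 7.98612 kg per acre.
Convert to per hectare: 7.98612 × 2.471 = 19.7337 kg.

19.734 kg P per hectare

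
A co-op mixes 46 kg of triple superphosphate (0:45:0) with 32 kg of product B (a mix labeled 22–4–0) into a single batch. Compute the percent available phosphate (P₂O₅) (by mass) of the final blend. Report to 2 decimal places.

28.18% P₂O₅

Total mass = 46 + 32 = 78 kg.
P₂O₅ mass = 45%×46 + 4%×32 = 21.98 kg.
% P₂O₅ = 21.98 / 78 = 28.1795%.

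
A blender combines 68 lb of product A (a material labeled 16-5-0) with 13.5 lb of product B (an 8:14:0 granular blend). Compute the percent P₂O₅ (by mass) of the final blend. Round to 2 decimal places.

6.49% P₂O₅

Total mass = 68 + 13.5 = 81.5 lb.
P₂O₅ mass = 5%×68 + 14%×13.5 = 5.29 lb.
% P₂O₅ = 5.29 / 81.5 = 6.4908%.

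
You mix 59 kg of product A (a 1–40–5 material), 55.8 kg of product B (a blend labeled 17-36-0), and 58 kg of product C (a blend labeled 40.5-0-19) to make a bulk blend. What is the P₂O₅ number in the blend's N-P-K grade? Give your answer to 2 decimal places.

Total mass = 59 + 55.8 + 58 = 172.8 kg.
P₂O₅ mass = 40%×59 + 36%×55.8 + 0%×58 = 43.688 kg.
% P₂O₅ = 43.688 / 172.8 = 25.2824%.

25.28% P₂O₅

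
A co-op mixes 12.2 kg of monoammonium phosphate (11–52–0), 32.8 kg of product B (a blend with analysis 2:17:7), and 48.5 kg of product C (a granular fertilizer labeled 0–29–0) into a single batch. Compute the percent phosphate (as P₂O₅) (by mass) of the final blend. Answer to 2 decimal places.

Total mass = 12.2 + 32.8 + 48.5 = 93.5 kg.
P₂O₅ mass = 52%×12.2 + 17%×32.8 + 29%×48.5 = 25.985 kg.
% P₂O₅ = 25.985 / 93.5 = 27.7914%.

27.79% P₂O₅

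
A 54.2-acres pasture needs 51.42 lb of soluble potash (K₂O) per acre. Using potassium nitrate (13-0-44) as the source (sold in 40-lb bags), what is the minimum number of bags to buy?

Product per acre = 51.42 / 44% = 116.864 lb.
Total product = 116.864 × 54.2 = 6334.01 lb.
Bags = ⌈6334.01 / 40⌉ = 159.

159 bags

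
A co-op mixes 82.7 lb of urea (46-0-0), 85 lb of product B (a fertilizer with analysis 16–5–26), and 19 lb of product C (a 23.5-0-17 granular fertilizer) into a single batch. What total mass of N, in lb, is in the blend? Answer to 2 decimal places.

56.11 lb N

N mass = 46%×82.7 + 16%×85 + 23.5%×19 = 56.107 lb.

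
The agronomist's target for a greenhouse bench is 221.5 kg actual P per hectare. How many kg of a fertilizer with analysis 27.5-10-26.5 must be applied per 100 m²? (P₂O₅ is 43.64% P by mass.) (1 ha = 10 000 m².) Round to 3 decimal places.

As P₂O₅: 221.5 / 0.4364 = 507.562 kg per hectare.
Product per hectare = 507.562 / 10% = 5075.62 kg.
Convert to per 100 m²: 5075.62 × 0.01 = 50.7562 kg.

50.756 kg of product per hundred sq m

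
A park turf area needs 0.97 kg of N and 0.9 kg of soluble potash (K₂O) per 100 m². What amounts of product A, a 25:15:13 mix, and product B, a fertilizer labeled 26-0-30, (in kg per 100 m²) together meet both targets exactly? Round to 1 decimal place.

Per-100 m² balance (a = product A, b = product B):
N: 0.25·a + 0.26·b = 0.97
K₂O: 0.13·a + 0.3·b = 0.9
Solving simultaneously: a = 1.3835, b = 2.40049.

1.4 kg product A, 2.4 kg product B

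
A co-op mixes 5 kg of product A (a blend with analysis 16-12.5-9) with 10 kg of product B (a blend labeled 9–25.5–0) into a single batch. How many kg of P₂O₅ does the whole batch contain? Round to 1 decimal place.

P₂O₅ mass = 12.5%×5 + 25.5%×10 = 3.175 kg.

3.2 kg P₂O₅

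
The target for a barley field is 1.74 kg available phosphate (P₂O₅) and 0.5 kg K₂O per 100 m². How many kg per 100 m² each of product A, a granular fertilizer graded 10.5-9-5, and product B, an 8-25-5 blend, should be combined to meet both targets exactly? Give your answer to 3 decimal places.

Per-100 m² balance (a = product A, b = product B):
P₂O₅: 0.09·a + 0.25·b = 1.74
K₂O: 0.05·a + 0.05·b = 0.5
From row1: a = (1.74 − 0.25·b) / 0.09.
Into row2: 0.05·(1.74 − 0.25·b)/0.09 + 0.05·b = 0.5 → b = 5.25, a = 4.75.

4.750 kg product A, 5.250 kg product B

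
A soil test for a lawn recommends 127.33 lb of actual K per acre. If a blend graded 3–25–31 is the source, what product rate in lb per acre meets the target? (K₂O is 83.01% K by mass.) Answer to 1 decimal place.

494.8 lb of product per acre

As K₂O: 127.33 / 0.8301 = 153.391 lb per acre.
Product per acre = 153.391 / 31% = 494.81 lb.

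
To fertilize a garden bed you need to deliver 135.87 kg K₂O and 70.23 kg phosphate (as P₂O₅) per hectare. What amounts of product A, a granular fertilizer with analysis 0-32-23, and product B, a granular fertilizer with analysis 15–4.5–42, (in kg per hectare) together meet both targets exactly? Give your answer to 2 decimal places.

188.49 kg product A, 220.28 kg product B

Let a = kg of product A, b = kg of product B (per hectare).
K₂O: 0.23·a + 0.42·b = 135.87
P₂O₅: 0.32·a + 0.045·b = 70.23
Solving simultaneously: a = 188.492, b = 220.278.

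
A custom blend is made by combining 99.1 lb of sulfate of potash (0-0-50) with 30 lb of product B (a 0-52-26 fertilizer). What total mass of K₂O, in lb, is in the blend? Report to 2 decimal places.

57.35 lb K₂O

K₂O mass = 50%×99.1 + 26%×30 = 57.35 lb.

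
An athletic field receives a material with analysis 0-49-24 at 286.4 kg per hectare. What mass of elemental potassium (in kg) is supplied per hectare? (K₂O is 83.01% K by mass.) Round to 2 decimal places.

K₂O per hectare = 286.4 × 24% = 68.736 kg.
Elemental K = 68.736 × 0.8301 = 57.0578 kg per hectare.

57.06 kg K per hectare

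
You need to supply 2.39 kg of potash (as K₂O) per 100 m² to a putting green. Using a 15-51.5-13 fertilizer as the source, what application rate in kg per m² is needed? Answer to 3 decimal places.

0.184 kg of product per sq m

Product per 100 m² = 2.39 / 13% = 18.3846 kg.
Convert to per m²: 18.3846 × 0.01 = 0.183846 kg.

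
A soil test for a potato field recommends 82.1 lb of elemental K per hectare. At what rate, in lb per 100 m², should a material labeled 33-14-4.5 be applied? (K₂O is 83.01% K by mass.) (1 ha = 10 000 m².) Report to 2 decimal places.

21.98 lb of product per hundred sq m

As K₂O: 82.1 / 0.8301 = 98.9037 lb per hectare.
Product per hectare = 98.9037 / 4.5% = 2197.86 lb.
Convert to per 100 m²: 2197.86 × 0.01 = 21.9786 lb.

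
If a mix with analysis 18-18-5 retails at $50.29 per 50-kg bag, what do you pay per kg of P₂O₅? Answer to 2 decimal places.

P₂O₅ in bag = 50 × 18% = 9 kg.
Cost per kg P₂O₅ = $50.29 / 9 = $5.5878.

$5.59 per kg P₂O₅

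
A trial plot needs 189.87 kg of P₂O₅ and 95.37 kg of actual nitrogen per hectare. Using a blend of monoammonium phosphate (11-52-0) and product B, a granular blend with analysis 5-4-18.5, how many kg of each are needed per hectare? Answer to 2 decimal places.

Per-hectare balance (a = monoammonium phosphate, b = product B):
P₂O₅: 0.52·a + 0.04·b = 189.87
N: 0.11·a + 0.05·b = 95.37
From row1: a = (189.87 − 0.04·b) / 0.52.
Into row2: 0.11·(189.87 − 0.04·b)/0.52 + 0.05·b = 95.37 → b = 1329.014, a = 262.903.

262.90 kg monoammonium phosphate, 1329.01 kg product B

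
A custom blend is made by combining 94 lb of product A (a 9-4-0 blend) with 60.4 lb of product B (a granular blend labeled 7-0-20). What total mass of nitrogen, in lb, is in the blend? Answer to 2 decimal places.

N mass = 9%×94 + 7%×60.4 = 12.688 lb.

12.69 lb N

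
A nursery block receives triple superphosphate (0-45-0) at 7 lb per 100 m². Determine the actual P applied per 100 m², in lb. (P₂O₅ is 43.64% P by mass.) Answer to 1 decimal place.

P₂O₅ per 100 m² = 7 × 45% = 3.15 lb.
Elemental P = 3.15 × 0.4364 = 1.37466 lb per 100 m².

1.4 lb P per hundred sq m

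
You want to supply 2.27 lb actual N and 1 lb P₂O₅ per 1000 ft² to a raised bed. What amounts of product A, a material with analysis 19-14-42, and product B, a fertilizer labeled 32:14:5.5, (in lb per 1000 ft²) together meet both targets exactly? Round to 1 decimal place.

0.1 lb product A, 7.0 lb product B

Let a = lb of product A, b = lb of product B (per 1000 ft²).
N: 0.19·a + 0.32·b = 2.27
P₂O₅: 0.14·a + 0.14·b = 1
Eliminate a: (row1) − 0.19/0.14·(row2) → 0.13·b = 0.912857, so b = 7.02198.
Back-substitute: a = (2.27 − 0.32·7.02198) / 0.19 = 0.120879.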